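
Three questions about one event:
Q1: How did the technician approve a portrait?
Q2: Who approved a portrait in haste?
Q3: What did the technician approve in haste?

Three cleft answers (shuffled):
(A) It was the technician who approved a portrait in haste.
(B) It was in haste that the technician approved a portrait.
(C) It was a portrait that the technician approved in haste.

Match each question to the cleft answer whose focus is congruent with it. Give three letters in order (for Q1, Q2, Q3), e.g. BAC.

BAC

Q1 asks about the manner; cleft (B) focuses "in haste", which is the manner — so Q1 → B.
Q2 asks about the subject (agent); cleft (A) focuses "the technician", which is the subject (agent) — so Q2 → A.
Q3 asks about the direct object; cleft (C) focuses "a portrait", which is the direct object — so Q3 → C.
Mapping: Q1→B, Q2→A, Q3→C.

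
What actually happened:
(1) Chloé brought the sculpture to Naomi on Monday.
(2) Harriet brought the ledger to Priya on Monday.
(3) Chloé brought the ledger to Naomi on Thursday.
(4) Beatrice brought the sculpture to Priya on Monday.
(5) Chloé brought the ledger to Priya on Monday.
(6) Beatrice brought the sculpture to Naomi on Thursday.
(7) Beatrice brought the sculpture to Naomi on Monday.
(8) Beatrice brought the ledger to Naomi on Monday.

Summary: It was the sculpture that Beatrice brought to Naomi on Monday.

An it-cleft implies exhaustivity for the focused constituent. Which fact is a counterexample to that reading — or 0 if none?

The cleft puts "the sculpture" in focus and presupposes the open proposition with agent = Beatrice, recipient = Naomi, setting = on Monday.
Exhaustivity: the sculpture is the only thing satisfying that background.
But fact (8) also has agent = Beatrice, recipient = Naomi, setting = on Monday, with thing = the ledger — so the exhaustive reading fails.

8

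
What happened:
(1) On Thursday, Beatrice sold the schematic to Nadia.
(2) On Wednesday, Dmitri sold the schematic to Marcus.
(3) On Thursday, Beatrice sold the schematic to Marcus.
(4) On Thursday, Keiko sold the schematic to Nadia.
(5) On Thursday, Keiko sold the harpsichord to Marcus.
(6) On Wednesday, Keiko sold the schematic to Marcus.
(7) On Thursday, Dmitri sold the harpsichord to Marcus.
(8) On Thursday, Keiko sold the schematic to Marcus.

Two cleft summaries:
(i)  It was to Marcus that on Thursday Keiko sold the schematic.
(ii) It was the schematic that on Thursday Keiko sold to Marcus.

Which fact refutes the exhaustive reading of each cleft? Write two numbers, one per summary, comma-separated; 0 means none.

Summary (i) focuses "Marcus" (the recipient); background same agent, thing, setting (Keiko / the schematic / on Thursday). Fact (4) matches that background with recipient = Nadia — refutes (i).
Summary (ii) focuses "the schematic" (the thing); background same agent, recipient, setting (Keiko / Marcus / on Thursday). Fact (5) matches that background with thing = the harpsichord — refutes (ii).

4, 5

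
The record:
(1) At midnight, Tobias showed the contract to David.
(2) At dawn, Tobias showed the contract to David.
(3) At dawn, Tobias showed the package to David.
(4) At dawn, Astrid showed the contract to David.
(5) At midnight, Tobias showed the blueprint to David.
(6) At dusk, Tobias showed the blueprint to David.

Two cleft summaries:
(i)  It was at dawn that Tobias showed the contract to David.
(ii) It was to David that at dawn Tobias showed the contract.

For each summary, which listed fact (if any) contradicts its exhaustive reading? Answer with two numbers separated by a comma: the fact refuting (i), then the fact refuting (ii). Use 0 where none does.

1, 0

(i): focus "at dawn". Looking for Tobias as agent and the contract as thing and David as recipient with some other setting — fact (1) has at midnight there. Refuted.
(ii): focus "David". No fact shares Tobias as agent and the contract as thing and at dawn as setting with a different recipient. 0.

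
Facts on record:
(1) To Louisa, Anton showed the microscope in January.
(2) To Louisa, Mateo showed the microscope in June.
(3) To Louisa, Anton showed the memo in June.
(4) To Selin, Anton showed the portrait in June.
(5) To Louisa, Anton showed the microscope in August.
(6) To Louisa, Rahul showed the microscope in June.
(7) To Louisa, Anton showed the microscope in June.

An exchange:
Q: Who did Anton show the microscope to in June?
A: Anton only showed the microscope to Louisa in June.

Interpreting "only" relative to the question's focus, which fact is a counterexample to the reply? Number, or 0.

The question "Who did ... to ...?" targets the recipient, so in the reply the focus falls on "Louisa".
So "only" ranges over recipients; the rest (agent = Anton, thing = the microscope, setting = in June) is presupposed.
No listed fact shares that background with another recipient. Nothing contradicts the reply.
(Fact (3) would refute a reading with focus on the thing — but that is not what the question asks.)

0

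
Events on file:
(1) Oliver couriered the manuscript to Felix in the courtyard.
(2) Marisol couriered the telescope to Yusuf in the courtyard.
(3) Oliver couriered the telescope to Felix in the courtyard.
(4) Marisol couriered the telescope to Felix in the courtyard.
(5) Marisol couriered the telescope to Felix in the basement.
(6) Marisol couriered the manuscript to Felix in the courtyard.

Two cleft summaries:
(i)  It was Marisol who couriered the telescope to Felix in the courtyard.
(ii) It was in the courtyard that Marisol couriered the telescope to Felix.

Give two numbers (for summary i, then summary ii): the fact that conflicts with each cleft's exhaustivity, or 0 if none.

(i): focus "Marisol". Looking for the telescope as thing and Felix as recipient and in the courtyard as setting with some other agent — fact (3) has Oliver there. Refuted.
(ii): focus "in the courtyard". Looking for Marisol as agent and the telescope as thing and Felix as recipient with some other setting — fact (5) has in the basement there. Refuted.

3, 5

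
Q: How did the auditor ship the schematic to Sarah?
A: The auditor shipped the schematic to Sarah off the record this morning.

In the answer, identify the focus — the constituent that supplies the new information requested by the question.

off the record

The wh-word "how" asks about the manner.
In the answer, "the auditor", "the schematic" and "to Sarah" are given — repeated from the question.
"this morning" is also new, but it specifies the time, which is not what the question asks about — so it is not the focus.
The constituent filling the manner gap is "off the record"; that is the focus.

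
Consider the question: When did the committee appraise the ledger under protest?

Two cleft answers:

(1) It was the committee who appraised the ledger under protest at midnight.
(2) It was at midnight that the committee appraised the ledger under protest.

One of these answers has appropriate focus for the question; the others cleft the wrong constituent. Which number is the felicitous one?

The question word "when" targets the time.
Option (1) clefts "the committee" — the subject (agent), not what was asked.
Option (2) clefts "at midnight" — that matches what the question asks about.
So the congruent reply is (2).

2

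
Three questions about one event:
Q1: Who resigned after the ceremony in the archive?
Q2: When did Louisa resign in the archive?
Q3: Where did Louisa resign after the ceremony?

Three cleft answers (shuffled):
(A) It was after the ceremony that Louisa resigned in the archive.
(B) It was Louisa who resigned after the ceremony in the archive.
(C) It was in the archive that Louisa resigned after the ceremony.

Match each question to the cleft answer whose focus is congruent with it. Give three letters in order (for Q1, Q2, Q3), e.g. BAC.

BAC

Q1 asks about the subject (agent); cleft (B) focuses "Louisa", which is the subject (agent) — so Q1 → B.
Q2 asks about the time; cleft (A) focuses "after the ceremony", which is the time — so Q2 → A.
Q3 asks about the location; cleft (C) focuses "in the archive", which is the location — so Q3 → C.
Mapping: Q1→B, Q2→A, Q3→C.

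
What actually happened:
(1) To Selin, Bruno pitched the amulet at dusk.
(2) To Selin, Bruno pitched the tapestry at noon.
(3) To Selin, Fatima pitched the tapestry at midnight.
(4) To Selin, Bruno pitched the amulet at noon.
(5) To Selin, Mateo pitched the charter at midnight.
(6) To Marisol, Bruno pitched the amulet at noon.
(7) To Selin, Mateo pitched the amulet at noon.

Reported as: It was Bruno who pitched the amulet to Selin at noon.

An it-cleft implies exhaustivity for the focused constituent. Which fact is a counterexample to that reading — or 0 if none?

Focus of the cleft: "Bruno" (the agent). Presupposed background: thing = the amulet, recipient = Selin, setting = at noon.
Exhaustivity: Bruno is the only agent satisfying that background.
Fact (7) shares the background but with agent = Mateo; exhaustivity is violated.

7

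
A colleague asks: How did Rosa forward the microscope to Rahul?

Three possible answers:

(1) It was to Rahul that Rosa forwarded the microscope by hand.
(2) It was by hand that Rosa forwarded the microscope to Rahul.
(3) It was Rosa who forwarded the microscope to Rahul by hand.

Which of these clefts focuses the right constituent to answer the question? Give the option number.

2

The question word "how" targets the manner.
Option (1) clefts "to Rahul" — the recipient, not what was asked.
Option (2) clefts "by hand" — that matches what the question asks about.
Option (3) clefts "Rosa" — the subject (agent), not what was asked.
So the congruent reply is (2).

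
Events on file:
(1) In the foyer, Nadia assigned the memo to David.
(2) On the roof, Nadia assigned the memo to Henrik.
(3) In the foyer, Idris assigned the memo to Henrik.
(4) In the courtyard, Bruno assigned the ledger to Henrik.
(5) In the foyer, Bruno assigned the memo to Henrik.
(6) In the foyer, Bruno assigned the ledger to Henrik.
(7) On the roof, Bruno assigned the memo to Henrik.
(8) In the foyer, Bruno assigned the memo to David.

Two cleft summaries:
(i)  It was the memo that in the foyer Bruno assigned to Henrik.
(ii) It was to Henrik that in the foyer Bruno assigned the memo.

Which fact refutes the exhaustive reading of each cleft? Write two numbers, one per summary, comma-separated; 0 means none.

6, 8

(i): focus "the memo". Looking for same agent, recipient, setting (Bruno / Henrik / in the foyer) with some other thing — fact (6) has the ledger there. Refuted.
(ii): focus "Henrik". Looking for same agent, thing, setting (Bruno / the memo / in the foyer) with some other recipient — fact (8) has David there. Refuted.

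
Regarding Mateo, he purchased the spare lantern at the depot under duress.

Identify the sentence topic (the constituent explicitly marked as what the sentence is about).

Mateo

The construction explicitly marks "Mateo" as what the sentence is about — the topic.
The remainder of the clause is the comment (what is said about the topic).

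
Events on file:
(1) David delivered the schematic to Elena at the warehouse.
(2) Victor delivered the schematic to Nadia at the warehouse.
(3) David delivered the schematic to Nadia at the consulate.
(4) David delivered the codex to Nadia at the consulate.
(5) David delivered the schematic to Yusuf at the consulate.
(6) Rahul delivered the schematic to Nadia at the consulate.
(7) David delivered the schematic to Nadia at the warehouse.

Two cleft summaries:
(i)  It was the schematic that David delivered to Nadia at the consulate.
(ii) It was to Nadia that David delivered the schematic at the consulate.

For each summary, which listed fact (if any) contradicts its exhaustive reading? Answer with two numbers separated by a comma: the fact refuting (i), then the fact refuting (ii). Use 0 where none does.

4, 5

Summary (i) focuses "the schematic" (the thing); background same agent, recipient, setting (David / Nadia / at the consulate). Fact (4) matches that background with thing = the codex — refutes (i).
Summary (ii) focuses "Nadia" (the recipient); background same agent, thing, setting (David / the schematic / at the consulate). Fact (5) matches that background with recipient = Yusuf — refutes (ii).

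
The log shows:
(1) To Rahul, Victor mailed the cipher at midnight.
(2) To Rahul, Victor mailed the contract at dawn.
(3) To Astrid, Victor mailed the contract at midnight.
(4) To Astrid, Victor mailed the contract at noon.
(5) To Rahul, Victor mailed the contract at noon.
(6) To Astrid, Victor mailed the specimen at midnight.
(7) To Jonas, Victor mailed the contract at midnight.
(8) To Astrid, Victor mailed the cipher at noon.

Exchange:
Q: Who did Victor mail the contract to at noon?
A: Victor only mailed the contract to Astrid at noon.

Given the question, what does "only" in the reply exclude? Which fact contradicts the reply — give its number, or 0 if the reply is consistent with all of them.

5

Answering "Who did ... to ...?" puts focus on the recipient — here, "Astrid".
So "only" ranges over recipients; the rest (agent = Victor, thing = the contract, setting = at noon) is presupposed.
Fact (5) keeps agent = Victor, thing = the contract, setting = at noon but has recipient = Rahul; that refutes the reply.
(Fact (3) would refute a reading with focus on the setting — but that is not what the question asks.)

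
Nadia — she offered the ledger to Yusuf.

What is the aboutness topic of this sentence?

The construction explicitly marks "Nadia" as what the sentence is about — the topic.
The remainder of the clause is the comment (what is said about the topic).

Nadia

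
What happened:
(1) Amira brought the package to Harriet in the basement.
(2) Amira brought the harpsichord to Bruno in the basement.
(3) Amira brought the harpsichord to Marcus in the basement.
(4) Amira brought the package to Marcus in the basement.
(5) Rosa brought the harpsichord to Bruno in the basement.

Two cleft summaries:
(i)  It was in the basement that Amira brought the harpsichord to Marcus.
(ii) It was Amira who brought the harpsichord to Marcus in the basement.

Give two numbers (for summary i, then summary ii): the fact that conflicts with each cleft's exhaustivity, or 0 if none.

0, 0

Summary (i) focuses "in the basement" (the setting); background Amira as agent and the harpsichord as thing and Marcus as recipient. No fact matches that background with a different setting, so 0.
Summary (ii) focuses "Amira" (the agent); background the harpsichord as thing and Marcus as recipient and in the basement as setting. No fact matches that background with a different agent, so 0.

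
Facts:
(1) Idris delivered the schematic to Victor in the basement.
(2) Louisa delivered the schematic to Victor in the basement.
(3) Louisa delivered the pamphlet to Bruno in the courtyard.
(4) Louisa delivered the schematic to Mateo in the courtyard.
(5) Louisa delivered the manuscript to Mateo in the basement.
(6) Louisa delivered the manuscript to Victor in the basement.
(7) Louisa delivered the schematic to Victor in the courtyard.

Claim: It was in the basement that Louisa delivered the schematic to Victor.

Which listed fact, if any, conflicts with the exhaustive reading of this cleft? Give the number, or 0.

7

The cleft puts "in the basement" in focus and presupposes the open proposition with agent = Louisa, thing = the schematic, recipient = Victor.
The exhaustive reading says no other setting fits that background.
Fact (7) shares the background but with setting = in the courtyard; exhaustivity is violated.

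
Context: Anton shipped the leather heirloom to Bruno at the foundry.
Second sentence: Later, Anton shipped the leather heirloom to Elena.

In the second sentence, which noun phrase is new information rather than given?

Elena

"Anton" and "the leather heirloom" in the second sentence are given — already mentioned in the context.
"Elena" has no antecedent in the context; it is discourse-new.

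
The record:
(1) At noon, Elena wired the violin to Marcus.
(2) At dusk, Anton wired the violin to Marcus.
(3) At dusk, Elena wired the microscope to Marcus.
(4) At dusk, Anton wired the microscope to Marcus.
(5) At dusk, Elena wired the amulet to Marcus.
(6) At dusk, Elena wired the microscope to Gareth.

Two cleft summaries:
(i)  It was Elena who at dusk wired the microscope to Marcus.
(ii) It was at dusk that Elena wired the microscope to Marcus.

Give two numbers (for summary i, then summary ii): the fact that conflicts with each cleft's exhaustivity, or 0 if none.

4, 0

(i): focus "Elena". Looking for thing = the microscope, recipient = Marcus, setting = at dusk with some other agent — fact (4) has Anton there. Refuted.
(ii): focus "at dusk". No fact shares agent = Elena, thing = the microscope, recipient = Marcus with a different setting. 0.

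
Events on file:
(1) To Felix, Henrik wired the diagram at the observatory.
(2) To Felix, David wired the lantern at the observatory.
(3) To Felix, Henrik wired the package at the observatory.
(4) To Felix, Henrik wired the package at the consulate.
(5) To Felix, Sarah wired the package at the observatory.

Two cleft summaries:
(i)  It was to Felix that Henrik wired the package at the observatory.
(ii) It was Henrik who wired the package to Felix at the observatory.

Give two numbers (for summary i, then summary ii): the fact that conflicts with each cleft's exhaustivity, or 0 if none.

Summary (i) focuses "Felix" (the recipient); background agent = Henrik, thing = the package, setting = at the observatory. No fact matches that background with a different recipient, so 0.
Summary (ii) focuses "Henrik" (the agent); background thing = the package, recipient = Felix, setting = at the observatory. Fact (5) matches that background with agent = Sarah — refutes (ii).

0, 5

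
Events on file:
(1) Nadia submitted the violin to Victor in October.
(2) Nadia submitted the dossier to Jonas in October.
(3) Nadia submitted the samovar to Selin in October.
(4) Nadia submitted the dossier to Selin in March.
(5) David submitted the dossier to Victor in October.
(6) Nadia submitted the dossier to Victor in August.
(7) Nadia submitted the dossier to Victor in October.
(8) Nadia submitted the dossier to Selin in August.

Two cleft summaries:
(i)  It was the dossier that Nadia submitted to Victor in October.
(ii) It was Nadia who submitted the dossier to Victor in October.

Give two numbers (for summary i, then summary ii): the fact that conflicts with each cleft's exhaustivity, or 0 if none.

1, 5

Summary (i) focuses "the dossier" (the thing); background agent = Nadia, recipient = Victor, setting = in October. Fact (1) matches that background with thing = the violin — refutes (i).
Summary (ii) focuses "Nadia" (the agent); background thing = the dossier, recipient = Victor, setting = in October. Fact (5) matches that background with agent = David — refutes (ii).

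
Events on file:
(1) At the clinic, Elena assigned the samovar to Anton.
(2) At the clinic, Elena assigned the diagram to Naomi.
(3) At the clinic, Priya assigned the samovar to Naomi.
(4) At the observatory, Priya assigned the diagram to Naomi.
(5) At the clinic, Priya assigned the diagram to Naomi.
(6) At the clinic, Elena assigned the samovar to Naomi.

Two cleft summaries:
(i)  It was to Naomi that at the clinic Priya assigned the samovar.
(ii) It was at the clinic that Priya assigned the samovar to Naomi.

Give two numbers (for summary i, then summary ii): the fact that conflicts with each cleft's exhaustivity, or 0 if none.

(i): focus "Naomi". No fact shares Priya as agent and the samovar as thing and at the clinic as setting with a different recipient. 0.
(ii): focus "at the clinic". No fact shares Priya as agent and the samovar as thing and Naomi as recipient with a different setting. 0.

0, 0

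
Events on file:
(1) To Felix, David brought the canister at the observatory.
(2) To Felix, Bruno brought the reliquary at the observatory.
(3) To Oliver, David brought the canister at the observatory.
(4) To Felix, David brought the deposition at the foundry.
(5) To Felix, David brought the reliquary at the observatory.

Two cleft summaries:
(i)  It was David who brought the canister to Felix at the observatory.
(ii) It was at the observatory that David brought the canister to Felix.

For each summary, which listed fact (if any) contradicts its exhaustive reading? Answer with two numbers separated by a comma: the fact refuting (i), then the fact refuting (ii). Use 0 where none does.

0, 0

(i): focus "David". No fact shares thing = the canister, recipient = Felix, setting = at the observatory with a different agent. 0.
(ii): focus "at the observatory". No fact shares agent = David, thing = the canister, recipient = Felix with a different setting. 0.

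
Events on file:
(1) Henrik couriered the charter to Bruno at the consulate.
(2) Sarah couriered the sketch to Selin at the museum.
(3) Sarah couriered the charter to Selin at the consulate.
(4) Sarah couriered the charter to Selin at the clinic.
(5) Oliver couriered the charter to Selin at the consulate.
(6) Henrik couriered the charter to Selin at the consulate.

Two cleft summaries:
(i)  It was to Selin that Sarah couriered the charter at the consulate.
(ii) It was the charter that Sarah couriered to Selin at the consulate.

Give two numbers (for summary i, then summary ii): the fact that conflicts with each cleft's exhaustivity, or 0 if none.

Summary (i) focuses "Selin" (the recipient); background Sarah as agent and the charter as thing and at the consulate as setting. No fact matches that background with a different recipient, so 0.
Summary (ii) focuses "the charter" (the thing); background Sarah as agent and Selin as recipient and at the consulate as setting. No fact matches that background with a different thing, so 0.

0, 0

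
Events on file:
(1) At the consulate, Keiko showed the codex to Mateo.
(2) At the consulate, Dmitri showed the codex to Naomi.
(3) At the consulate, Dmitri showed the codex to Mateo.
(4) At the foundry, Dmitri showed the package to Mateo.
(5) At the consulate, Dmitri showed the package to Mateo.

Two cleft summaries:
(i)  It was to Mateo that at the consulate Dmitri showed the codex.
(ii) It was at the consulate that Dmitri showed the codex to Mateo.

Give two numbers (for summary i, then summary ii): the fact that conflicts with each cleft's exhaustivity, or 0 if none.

Summary (i) focuses "Mateo" (the recipient); background Dmitri as agent and the codex as thing and at the consulate as setting. Fact (2) matches that background with recipient = Naomi — refutes (i).
Summary (ii) focuses "at the consulate" (the setting); background Dmitri as agent and the codex as thing and Mateo as recipient. No fact matches that background with a different setting, so 0.

2, 0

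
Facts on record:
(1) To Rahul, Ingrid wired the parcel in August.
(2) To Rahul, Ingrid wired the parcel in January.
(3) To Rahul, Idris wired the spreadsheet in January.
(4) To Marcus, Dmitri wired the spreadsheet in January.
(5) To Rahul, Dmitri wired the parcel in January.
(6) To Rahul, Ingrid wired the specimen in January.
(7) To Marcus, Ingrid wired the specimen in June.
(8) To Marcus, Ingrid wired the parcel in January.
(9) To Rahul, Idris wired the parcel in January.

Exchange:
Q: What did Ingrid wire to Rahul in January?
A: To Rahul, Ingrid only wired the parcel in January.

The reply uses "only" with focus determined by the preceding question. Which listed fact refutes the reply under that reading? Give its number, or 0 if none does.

Answering "What did ...?" puts focus on the thing — here, "the parcel".
So "only" ranges over things; the rest (same agent, recipient, setting (Ingrid / Rahul / in January)) is presupposed.
Fact (6) keeps same agent, recipient, setting (Ingrid / Rahul / in January) but has thing = the specimen; that refutes the reply.
(Fact (8) would refute a reading with focus on the recipient — but that is not what the question asks.)

6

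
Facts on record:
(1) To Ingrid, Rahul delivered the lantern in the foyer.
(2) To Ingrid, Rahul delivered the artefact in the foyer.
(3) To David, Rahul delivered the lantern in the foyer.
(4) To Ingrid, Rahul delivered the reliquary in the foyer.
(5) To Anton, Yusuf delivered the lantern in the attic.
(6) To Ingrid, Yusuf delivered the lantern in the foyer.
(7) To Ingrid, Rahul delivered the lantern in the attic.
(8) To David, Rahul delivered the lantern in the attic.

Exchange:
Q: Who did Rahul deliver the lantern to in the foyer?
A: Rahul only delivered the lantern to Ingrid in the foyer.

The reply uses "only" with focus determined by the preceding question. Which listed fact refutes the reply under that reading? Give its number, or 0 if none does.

Answering "Who did ... to ...?" puts focus on the recipient — here, "Ingrid".
"Only" then excludes alternative recipients while the background — agent = Rahul, thing = the lantern, setting = in the foyer — is held fixed.
Fact (3) keeps agent = Rahul, thing = the lantern, setting = in the foyer but has recipient = David; that refutes the reply.
(Fact (7) would refute a reading with focus on the setting — but that is not what the question asks.)

3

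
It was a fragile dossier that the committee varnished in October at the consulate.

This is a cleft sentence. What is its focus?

In an it-cleft "It was X that/who ...", the clefted constituent X is the focus; the that/who-clause expresses the presupposed open proposition.
Here the focus is "a fragile dossier". The backgrounded (presupposed) material includes "the committee", "at the consulate" and "in October".

a fragile dossier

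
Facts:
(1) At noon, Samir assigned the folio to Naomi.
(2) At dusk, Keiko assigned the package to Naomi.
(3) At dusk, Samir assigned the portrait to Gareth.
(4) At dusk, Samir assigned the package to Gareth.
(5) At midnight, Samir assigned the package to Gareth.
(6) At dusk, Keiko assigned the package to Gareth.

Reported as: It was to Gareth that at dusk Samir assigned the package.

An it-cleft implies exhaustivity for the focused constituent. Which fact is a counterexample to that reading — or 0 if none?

The cleft puts "Gareth" in focus and presupposes the open proposition with Samir as agent and the package as thing and at dusk as setting.
Exhaustivity: Gareth is the only recipient satisfying that background.
Every other fact differs from the presupposition on some backgrounded slot, so none challenges the exhaustivity.

0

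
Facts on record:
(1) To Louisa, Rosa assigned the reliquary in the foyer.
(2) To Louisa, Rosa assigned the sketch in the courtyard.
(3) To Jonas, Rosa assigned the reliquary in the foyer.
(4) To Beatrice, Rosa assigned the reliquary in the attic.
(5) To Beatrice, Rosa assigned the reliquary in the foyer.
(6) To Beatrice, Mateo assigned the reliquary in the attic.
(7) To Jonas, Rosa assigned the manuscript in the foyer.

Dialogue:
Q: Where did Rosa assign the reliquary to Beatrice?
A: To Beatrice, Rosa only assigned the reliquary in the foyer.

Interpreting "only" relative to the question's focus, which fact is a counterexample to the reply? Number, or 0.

The question "Where did ...?" targets the setting, so in the reply the focus falls on "in the foyer".
"Only" then excludes alternative settings while the background — same agent, thing, recipient (Rosa / the reliquary / Beatrice) — is held fixed.
Fact (4) shares the background with a different setting (in the attic) — counterexample.
(Fact (1) would refute a reading with focus on the recipient — but that is not what the question asks.)

4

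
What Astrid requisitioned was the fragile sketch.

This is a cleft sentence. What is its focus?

the fragile sketch

In a pseudo-cleft "What ... was X", the post-copular constituent X is the focus.
Here the focus is "the fragile sketch". The backgrounded (presupposed) material includes "Astrid".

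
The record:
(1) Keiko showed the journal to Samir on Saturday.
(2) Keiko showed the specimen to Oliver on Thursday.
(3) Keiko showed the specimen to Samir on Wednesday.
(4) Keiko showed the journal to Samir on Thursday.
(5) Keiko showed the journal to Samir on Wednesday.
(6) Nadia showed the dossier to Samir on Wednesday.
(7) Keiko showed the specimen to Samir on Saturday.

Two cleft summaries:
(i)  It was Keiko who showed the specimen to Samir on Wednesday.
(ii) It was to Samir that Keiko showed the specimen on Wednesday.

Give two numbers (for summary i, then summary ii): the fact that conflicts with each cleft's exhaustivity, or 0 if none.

0, 0

(i): focus "Keiko". No fact shares thing = the specimen, recipient = Samir, setting = on Wednesday with a different agent. 0.
(ii): focus "Samir". No fact shares agent = Keiko, thing = the specimen, setting = on Wednesday with a different recipient. 0.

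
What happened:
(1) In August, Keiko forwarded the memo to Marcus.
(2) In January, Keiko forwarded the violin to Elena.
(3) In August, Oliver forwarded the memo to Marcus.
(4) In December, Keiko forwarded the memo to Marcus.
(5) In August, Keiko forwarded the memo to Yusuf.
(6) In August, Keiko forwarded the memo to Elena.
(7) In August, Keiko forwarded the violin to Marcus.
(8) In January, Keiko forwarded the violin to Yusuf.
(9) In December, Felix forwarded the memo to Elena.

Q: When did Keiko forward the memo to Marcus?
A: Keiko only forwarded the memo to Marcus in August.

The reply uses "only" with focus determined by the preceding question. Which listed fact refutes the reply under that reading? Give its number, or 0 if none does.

4

The question "When did ...?" targets the setting, so in the reply the focus falls on "in August".
"Only" then excludes alternative settings while the background — agent = Keiko, thing = the memo, recipient = Marcus — is held fixed.
Fact (4) shares the background with a different setting (in December) — counterexample.
(Fact (5) would refute a reading with focus on the recipient — but that is not what the question asks.)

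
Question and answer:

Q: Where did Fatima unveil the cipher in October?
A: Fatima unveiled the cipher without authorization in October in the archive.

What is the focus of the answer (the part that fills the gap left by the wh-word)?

The wh-word "where" asks about the location.
In the answer, "Fatima", "the cipher" and "in October" are given — repeated from the question.
"without authorization" is also new, but it specifies the manner, which is not what the question asks about — so it is not the focus.
The constituent filling the location gap is "in the archive"; that is the focus.

in the archive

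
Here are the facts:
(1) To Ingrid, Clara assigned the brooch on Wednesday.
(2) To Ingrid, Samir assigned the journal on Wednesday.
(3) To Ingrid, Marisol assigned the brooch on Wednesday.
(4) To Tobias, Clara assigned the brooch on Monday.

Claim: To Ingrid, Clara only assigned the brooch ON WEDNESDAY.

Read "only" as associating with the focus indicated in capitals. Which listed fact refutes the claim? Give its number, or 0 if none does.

0

The capitals mark "on Wednesday" as focus. So "only" rules out other settings, with the rest (Clara as agent and the brooch as thing and Ingrid as recipient) as background.
Every other fact changes something in the background, not just the setting. Nothing refutes the claim.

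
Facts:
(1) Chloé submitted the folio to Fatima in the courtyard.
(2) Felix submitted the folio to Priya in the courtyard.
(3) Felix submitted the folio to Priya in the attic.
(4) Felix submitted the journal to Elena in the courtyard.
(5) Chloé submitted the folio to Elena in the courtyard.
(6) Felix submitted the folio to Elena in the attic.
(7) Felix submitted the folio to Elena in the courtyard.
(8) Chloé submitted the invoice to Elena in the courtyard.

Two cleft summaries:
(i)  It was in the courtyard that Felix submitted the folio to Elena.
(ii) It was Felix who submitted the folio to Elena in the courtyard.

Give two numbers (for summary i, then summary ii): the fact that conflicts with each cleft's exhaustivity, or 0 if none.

6, 5

(i): focus "in the courtyard". Looking for same agent, thing, recipient (Felix / the folio / Elena) with some other setting — fact (6) has in the attic there. Refuted.
(ii): focus "Felix". Looking for same thing, recipient, setting (the folio / Elena / in the courtyard) with some other agent — fact (5) has Chloé there. Refuted.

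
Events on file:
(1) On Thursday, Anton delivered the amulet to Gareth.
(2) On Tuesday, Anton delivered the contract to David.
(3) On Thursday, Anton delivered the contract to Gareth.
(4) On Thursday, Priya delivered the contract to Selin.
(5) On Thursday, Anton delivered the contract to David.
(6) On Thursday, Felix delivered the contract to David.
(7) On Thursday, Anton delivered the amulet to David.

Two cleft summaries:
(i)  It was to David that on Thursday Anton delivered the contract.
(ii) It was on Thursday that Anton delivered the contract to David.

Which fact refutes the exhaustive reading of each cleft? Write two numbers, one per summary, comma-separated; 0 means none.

Summary (i) focuses "David" (the recipient); background same agent, thing, setting (Anton / the contract / on Thursday). Fact (3) matches that background with recipient = Gareth — refutes (i).
Summary (ii) focuses "on Thursday" (the setting); background same agent, thing, recipient (Anton / the contract / David). Fact (2) matches that background with setting = on Tuesday — refutes (ii).

3, 2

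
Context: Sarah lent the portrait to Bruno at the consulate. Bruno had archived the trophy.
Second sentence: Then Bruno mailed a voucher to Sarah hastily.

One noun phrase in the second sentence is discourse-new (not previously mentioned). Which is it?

"Bruno" and "Sarah" in the second sentence are given — already mentioned in the context.
"a voucher" has no antecedent in the context; it is discourse-new (the indefinite article also signals a new referent).

a voucher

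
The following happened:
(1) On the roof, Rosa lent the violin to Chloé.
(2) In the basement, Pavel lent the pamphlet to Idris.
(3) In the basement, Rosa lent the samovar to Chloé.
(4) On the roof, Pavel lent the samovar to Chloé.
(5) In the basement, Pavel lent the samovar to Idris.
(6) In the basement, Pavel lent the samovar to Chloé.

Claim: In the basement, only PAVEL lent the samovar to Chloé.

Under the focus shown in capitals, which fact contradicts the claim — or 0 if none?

The capitals mark "Pavel" as focus. So "only" rules out other agents, with the rest (thing = the samovar, recipient = Chloé, setting = in the basement) as background.
Fact (3) shares the background but differs in agent (Rosa) — a counterexample.

3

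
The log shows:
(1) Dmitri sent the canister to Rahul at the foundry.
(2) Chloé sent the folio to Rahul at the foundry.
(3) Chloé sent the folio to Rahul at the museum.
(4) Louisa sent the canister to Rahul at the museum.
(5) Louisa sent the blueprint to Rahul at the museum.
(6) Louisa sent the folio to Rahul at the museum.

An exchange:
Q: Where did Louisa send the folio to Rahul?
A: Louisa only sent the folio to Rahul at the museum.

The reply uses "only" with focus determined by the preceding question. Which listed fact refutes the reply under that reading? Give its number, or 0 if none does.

0

Answering "Where did ...?" puts focus on the setting — here, "at the museum".
So "only" ranges over settings; the rest (agent = Louisa, thing = the folio, recipient = Rahul) is presupposed.
No listed fact shares that background with another setting. Nothing contradicts the reply.
(Fact (4) would refute a reading with focus on the thing — but that is not what the question asks.)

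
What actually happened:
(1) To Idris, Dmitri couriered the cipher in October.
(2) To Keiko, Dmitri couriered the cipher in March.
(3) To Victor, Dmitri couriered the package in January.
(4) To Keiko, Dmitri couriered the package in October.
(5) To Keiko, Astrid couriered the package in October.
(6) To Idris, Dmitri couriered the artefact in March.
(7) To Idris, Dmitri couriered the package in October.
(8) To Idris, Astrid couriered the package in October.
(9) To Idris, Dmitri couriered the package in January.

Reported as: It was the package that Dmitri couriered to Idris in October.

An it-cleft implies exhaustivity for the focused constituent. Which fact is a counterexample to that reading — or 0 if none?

1

Focus of the cleft: "the package" (the thing). Presupposed background: Dmitri as agent and Idris as recipient and in October as setting.
The exhaustive reading says no other thing fits that background.
Fact (1) shares the background but with thing = the cipher; exhaustivity is violated.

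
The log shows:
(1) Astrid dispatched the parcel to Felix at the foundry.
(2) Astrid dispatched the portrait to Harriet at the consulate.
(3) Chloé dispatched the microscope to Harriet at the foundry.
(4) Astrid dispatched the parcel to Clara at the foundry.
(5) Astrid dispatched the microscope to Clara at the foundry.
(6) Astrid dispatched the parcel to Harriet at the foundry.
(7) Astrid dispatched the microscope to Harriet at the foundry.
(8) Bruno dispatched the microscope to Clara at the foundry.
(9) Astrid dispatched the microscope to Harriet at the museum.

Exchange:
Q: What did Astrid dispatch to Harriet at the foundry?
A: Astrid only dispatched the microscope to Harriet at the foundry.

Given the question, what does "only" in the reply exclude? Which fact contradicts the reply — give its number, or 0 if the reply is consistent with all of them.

6

The question "What did ...?" targets the thing, so in the reply the focus falls on "the microscope".
So "only" ranges over things; the rest (agent = Astrid, recipient = Harriet, setting = at the foundry) is presupposed.
Fact (6) keeps agent = Astrid, recipient = Harriet, setting = at the foundry but has thing = the parcel; that refutes the reply.
(Fact (9) would refute a reading with focus on the setting — but that is not what the question asks.)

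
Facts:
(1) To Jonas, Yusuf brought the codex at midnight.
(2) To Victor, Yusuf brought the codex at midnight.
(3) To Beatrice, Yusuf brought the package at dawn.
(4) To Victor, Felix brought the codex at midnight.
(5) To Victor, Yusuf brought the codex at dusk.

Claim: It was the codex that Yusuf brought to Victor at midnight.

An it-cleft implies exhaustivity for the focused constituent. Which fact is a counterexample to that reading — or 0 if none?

The cleft puts "the codex" in focus and presupposes the open proposition with same agent, recipient, setting (Yusuf / Victor / at midnight).
Exhaustivity: the codex is the only thing satisfying that background.
No listed fact matches the background with a different thing. Exhaustivity holds.

0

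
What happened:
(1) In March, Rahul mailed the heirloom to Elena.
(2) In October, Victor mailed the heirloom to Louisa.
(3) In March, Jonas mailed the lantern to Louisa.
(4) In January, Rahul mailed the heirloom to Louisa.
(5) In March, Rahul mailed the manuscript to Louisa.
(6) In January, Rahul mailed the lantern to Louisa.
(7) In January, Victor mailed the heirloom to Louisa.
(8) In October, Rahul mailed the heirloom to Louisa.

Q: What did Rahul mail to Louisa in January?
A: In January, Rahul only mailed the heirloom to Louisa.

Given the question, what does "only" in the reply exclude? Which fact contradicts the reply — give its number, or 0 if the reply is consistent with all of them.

The question "What did ...?" targets the thing, so in the reply the focus falls on "the heirloom".
So "only" ranges over things; the rest (Rahul as agent and Louisa as recipient and in January as setting) is presupposed.
Fact (6) keeps Rahul as agent and Louisa as recipient and in January as setting but has thing = the lantern; that refutes the reply.
(Fact (8) would refute a reading with focus on the setting — but that is not what the question asks.)

6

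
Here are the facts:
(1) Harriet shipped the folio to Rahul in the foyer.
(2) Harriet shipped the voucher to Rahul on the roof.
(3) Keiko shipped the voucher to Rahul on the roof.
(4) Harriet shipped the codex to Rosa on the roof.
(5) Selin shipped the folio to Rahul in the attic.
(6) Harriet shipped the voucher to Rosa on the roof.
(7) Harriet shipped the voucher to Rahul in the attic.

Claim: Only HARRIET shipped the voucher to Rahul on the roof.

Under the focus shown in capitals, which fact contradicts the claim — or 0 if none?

3

Focus (in capitals) is "Harriet" — the agent. "Only" excludes alternative agents while holding fixed thing = the voucher, recipient = Rahul, setting = on the roof.
Fact (3) shares the background but differs in agent (Keiko) — a counterexample.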